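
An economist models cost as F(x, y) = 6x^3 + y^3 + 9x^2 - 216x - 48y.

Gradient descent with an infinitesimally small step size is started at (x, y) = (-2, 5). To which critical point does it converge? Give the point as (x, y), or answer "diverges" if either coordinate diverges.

F is separable, so gradient descent decouples: x follows -∂F/∂x, y follows -∂F/∂y.
∂F/∂x = 18(x - 3)(x + 4); at x=-2 this is -180, so x increases.
∂F/∂y = 3(y - 4)(y + 4); at y=5 this is 27, so y decreases.
x converges to its nearest critical value 3 (a local min of the x-part); y converges to 4. The iterate converges to (3, 4).

(3, 4)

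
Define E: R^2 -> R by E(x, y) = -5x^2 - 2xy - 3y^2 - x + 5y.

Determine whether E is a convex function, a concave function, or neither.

concave

E is quadratic, so its Hessian is the constant matrix H = [[-10, -2], [-2, -6]].
det(H) = 56, tr(H) = -16.
det(H) > 0 and tr(H) < 0, so H is negative definite everywhere: concave.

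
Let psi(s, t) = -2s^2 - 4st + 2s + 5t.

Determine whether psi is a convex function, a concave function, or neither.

neither

psi is quadratic, so its Hessian is the constant matrix H = [[-4, -4], [-4, 0]].
det(H) = -16, tr(H) = -4.
det(H) < 0, so H is indefinite: neither convex nor concave.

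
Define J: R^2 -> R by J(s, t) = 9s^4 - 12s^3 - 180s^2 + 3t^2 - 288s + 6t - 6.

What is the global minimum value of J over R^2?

J(s,t) separates as P(s) + Q(t) − 6, so its minimum is min P + min Q − 6.
P'(s) = 36(s - 4)(s + 1)(s + 2) vanishes at s ∈ {-2, -1, 4}; Q'(t) = 6(t + 1) vanishes at t ∈ {-1}.
Local minima of P (where P''>0): P(-2)=96, P(4)=-2496. Local minima of Q: Q(-1)=-3.
So the global minimum of J is P(4) + Q(-1) − 6 = -2496 − 3 − 6 = -2505, attained at (4, -1).

-2505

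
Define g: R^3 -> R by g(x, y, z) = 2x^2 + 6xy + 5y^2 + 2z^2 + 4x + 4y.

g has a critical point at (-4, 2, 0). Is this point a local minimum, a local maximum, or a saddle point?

local minimum

The Hessian is constant: H = [[4, 6, 0], [6, 10, 0], [0, 0, 4]].
Leading principal minors: Δ₁ = 4, Δ₂ = 4, Δ₃ = 16.
All leading minors are positive, so H is positive definite: a local minimum.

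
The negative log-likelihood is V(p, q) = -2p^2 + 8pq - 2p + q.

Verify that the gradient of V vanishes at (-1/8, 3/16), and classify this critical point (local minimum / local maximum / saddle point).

∇V = (-4p + 8q - 2, 8p + 1); substituting (-1/8, 3/16) gives ∇V = (0, 0), so (-1/8, 3/16) is indeed a critical point.
The Hessian of V is constant: H = [[-4, 8], [8, 0]].
det(H) = (-4)·0 − 8² = -64.
Since det(H) < 0, H is indefinite and the critical point is a saddle point.

saddle point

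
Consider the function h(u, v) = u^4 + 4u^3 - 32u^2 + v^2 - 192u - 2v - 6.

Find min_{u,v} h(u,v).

h(u,v) separates as P(u) + Q(v) − 6, so its minimum is min P + min Q − 6.
P'(u) = 4(u - 4)(u + 3)(u + 4) vanishes at u ∈ {-4, -3, 4}; Q'(v) = 2v - 2 vanishes at v ∈ {1}.
Local minima of P (where P''>0): P(-4)=256, P(4)=-768. Local minima of Q: Q(1)=-1.
So the global minimum of h is P(4) + Q(1) − 6 = -768 − 1 − 6 = -775, attained at (4, 1).

-775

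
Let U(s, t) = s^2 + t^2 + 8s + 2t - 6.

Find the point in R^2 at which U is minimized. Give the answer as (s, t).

U(s,t) separates as P(s) + Q(t) − 6, so its minimum is min P + min Q − 6.
P'(s) = 2s + 8 vanishes at s ∈ {-4}; Q'(t) = 2(t + 1) vanishes at t ∈ {-1}.
Local minima of P (where P''>0): P(-4)=-16. Local minima of Q: Q(-1)=-1.
So the global minimum of U is P(-4) + Q(-1) − 6 = -16 − 1 − 6 = -23, attained at (-4, -1).

(-4, -1)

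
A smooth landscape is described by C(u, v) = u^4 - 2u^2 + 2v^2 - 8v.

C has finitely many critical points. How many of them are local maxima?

0

C separates as a function of u plus a function of v, so ∇C=0 decouples.
∂C/∂u = 4u(u - 1)(u + 1) = 0 at u ∈ {-1, 0, 1}; ∂C/∂v = 4(v - 2) = 0 at v ∈ {2}.
The Hessian is diagonal: diag(C_uu, C_vv). Second derivatives: C_uu(-1)=8, C_uu(0)=-4, C_uu(1)=8; C_vv(2)=4.
Local maxima occur where both diagonal entries negative: none. Count: 0.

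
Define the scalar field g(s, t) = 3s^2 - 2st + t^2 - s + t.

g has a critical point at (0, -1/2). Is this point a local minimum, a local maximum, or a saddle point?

local minimum

The Hessian of g is constant: H = [[6, -2], [-2, 2]].
det(H) = 6·2 − (-2)² = 8.
det(H) > 0 and tr(H) = 8 > 0, so H is positive definite and the point is a local minimum.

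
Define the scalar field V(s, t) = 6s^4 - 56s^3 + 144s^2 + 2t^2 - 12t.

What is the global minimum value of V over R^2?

-18

V(s,t) separates as P(s) + Q(t), so its minimum is min P + min Q.
P'(s) = 24s(s - 4)(s - 3) vanishes at s ∈ {0, 3, 4}; Q'(t) = 4(t - 3) vanishes at t ∈ {3}.
Local minima of P (where P''>0): P(0)=0, P(4)=256. Local minima of Q: Q(3)=-18.
So the global minimum of V is P(0) + Q(3) = 0 − 18 = -18, attained at (0, 3).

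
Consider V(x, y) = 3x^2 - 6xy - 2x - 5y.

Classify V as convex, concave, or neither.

V is quadratic, so its Hessian is the constant matrix H = [[6, -6], [-6, 0]].
det(H) = -36, tr(H) = 6.
det(H) < 0, so H is indefinite: neither convex nor concave.

neither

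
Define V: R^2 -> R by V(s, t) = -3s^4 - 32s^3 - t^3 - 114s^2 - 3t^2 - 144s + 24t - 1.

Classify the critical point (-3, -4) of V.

local minimum

The mixed partial ∂²V/∂s∂t is 0, so the Hessian at any point is diag(V_ss, V_tt) = diag(-12(3s^2 + 16s + 19), -6(t + 1)).
At (-3, -4): H = diag(24, 18).
Both eigenvalues are positive, so H is positive definite: a local minimum.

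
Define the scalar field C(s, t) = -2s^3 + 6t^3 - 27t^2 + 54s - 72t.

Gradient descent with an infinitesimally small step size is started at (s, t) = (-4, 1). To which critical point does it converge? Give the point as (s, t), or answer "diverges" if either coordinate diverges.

(-3, 4)

C is separable, so gradient descent decouples: s follows -∂C/∂s, t follows -∂C/∂t.
∂C/∂s = -6(s - 3)(s + 3); at s=-4 this is -42, so s increases.
∂C/∂t = 18(t - 4)(t + 1); at t=1 this is -108, so t increases.
s converges to its nearest critical value -3 (a local min of the s-part); t converges to 4. The iterate converges to (-3, 4).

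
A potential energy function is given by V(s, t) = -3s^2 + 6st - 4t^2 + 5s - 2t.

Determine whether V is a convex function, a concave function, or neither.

V is quadratic, so its Hessian is the constant matrix H = [[-6, 6], [6, -8]].
det(H) = 12, tr(H) = -14.
det(H) > 0 and tr(H) < 0, so H is negative definite everywhere: concave.

concave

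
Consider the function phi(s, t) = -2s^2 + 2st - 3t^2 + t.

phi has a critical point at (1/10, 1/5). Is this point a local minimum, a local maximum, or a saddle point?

local maximum

The Hessian of phi is constant: H = [[-4, 2], [2, -6]].
det(H) = (-4)·(-6) − 2² = 20.
det(H) > 0 and tr(H) = -10 < 0, so H is negative definite and the point is a local maximum.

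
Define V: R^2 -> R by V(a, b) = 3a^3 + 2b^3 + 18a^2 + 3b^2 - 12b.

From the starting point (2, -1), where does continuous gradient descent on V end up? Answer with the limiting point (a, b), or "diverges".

V is separable, so gradient descent decouples: a follows -∂V/∂a, b follows -∂V/∂b.
∂V/∂a = 9a(a + 4); at a=2 this is 108, so a decreases.
∂V/∂b = 6(b - 1)(b + 2); at b=-1 this is -12, so b increases.
a converges to its nearest critical value 0 (a local min of the a-part); b converges to 1. The iterate converges to (0, 1).

(0, 1)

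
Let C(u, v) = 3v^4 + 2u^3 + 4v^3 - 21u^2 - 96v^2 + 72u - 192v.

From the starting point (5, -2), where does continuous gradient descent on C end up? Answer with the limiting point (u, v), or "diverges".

(4, -4)

C is separable, so gradient descent decouples: u follows -∂C/∂u, v follows -∂C/∂v.
∂C/∂u = 6(u - 4)(u - 3); at u=5 this is 12, so u decreases.
∂C/∂v = 12(v - 4)(v + 1)(v + 4); at v=-2 this is 144, so v decreases.
u converges to its nearest critical value 4 (a local min of the u-part); v converges to -4. The iterate converges to (4, -4).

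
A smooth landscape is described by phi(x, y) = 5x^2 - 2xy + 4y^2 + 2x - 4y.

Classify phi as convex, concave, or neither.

phi is quadratic, so its Hessian is the constant matrix H = [[10, -2], [-2, 8]].
det(H) = 76, tr(H) = 18.
det(H) > 0 and tr(H) > 0, so H is positive definite everywhere: convex.

convex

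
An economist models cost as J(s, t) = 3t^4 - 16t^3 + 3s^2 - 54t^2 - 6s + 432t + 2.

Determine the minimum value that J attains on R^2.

J(s,t) separates as P(s) + Q(t) + 2, so its minimum is min P + min Q + 2.
P'(s) = 6s - 6 vanishes at s ∈ {1}; Q'(t) = 12(t - 4)(t - 3)(t + 3) vanishes at t ∈ {-3, 3, 4}.
Local minima of P (where P''>0): P(1)=-3. Local minima of Q: Q(-3)=-1107, Q(4)=608.
So the global minimum of J is P(1) + Q(-3) + 2 = -3 − 1107 + 2 = -1108, attained at (1, -3).

-1108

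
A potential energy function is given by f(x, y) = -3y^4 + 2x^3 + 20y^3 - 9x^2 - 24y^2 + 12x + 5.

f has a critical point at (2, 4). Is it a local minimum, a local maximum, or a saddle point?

saddle point

The mixed partial ∂²f/∂x∂y is 0, so the Hessian at any point is diag(f_xx, f_yy) = diag(6(2x - 3), 12(-3y^2 + 10y - 4)).
At (2, 4): H = diag(6, -144).
The eigenvalues have opposite signs, so H is indefinite: a saddle point.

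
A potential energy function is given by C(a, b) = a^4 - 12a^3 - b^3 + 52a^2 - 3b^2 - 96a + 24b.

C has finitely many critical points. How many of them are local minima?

C separates as a function of a plus a function of b, so ∇C=0 decouples.
∂C/∂a = 4(a - 4)(a - 3)(a - 2) = 0 at a ∈ {2, 3, 4}; ∂C/∂b = -3(b - 2)(b + 4) = 0 at b ∈ {-4, 2}.
The Hessian is diagonal: diag(C_aa, C_bb). Second derivatives: C_aa(2)=8, C_aa(3)=-4, C_aa(4)=8; C_bb(-4)=18, C_bb(2)=-18.
Local minima occur where both diagonal entries positive: (2, -4), (4, -4). Count: 2.

2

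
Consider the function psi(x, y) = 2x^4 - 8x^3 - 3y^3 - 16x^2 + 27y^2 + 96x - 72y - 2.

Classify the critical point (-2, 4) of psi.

The mixed partial ∂²psi/∂x∂y is 0, so the Hessian at any point is diag(psi_xx, psi_yy) = diag(8(3x^2 - 6x - 4), 18(-y + 3)).
At (-2, 4): H = diag(160, -18).
The eigenvalues have opposite signs, so H is indefinite: a saddle point.

saddle point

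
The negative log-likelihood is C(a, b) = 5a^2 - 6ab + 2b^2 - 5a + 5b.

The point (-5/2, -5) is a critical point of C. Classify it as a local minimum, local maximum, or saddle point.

The Hessian of C is constant: H = [[10, -6], [-6, 4]].
det(H) = 10·4 − (-6)² = 4.
det(H) > 0 and tr(H) = 14 > 0, so H is positive definite and the point is a local minimum.

local minimum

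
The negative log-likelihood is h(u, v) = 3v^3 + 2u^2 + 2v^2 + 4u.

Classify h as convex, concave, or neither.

The term 3v^3 is cubic, so the Hessian is not constant.
∂²h/∂v² = 18v + 4, which takes both signs as v varies (negative for sufficiently negative v). A diagonal entry of the Hessian changing sign means the Hessian is neither positive- nor negative-semidefinite on all of R^2.

neither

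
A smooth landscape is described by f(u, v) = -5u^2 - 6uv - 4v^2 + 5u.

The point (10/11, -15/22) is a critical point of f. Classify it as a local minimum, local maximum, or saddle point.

The Hessian of f is constant: H = [[-10, -6], [-6, -8]].
det(H) = (-10)·(-8) − (-6)² = 44.
det(H) > 0 and tr(H) = -18 < 0, so H is negative definite and the point is a local maximum.

local maximum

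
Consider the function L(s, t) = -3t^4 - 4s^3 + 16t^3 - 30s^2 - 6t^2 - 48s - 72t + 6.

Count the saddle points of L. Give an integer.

3

L separates as a function of s plus a function of t, so ∇L=0 decouples.
∂L/∂s = -12(s + 1)(s + 4) = 0 at s ∈ {-4, -1}; ∂L/∂t = -12(t - 3)(t - 2)(t + 1) = 0 at t ∈ {-1, 2, 3}.
The Hessian is diagonal: diag(L_ss, L_tt). Second derivatives: L_ss(-4)=36, L_ss(-1)=-36; L_tt(-1)=-144, L_tt(2)=36, L_tt(3)=-48.
Saddle points occur where the two diagonal entries have opposite signs: (-4, -1), (-4, 3), (-1, 2). Count: 3.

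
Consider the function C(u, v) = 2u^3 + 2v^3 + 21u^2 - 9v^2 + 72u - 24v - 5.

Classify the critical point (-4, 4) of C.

saddle point

The mixed partial ∂²C/∂u∂v is 0, so the Hessian at any point is diag(C_uu, C_vv) = diag(6(2u + 7), 6(2v - 3)).
At (-4, 4): H = diag(-6, 30).
The eigenvalues have opposite signs, so H is indefinite: a saddle point.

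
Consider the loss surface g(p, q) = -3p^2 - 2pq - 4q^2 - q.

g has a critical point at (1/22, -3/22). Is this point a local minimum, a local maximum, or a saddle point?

The Hessian of g is constant: H = [[-6, -2], [-2, -8]].
det(H) = (-6)·(-8) − (-2)² = 44.
det(H) > 0 and tr(H) = -14 < 0, so H is negative definite and the point is a local maximum.

local maximum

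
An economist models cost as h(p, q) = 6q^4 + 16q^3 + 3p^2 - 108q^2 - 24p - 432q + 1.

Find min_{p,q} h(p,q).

-1397

h(p,q) separates as A(p) + B(q) + 1, so its minimum is min A + min B + 1.
A'(p) = 6p - 24 vanishes at p ∈ {4}; B'(q) = 24(q - 3)(q + 2)(q + 3) vanishes at q ∈ {-3, -2, 3}.
Local minima of A (where A''>0): A(4)=-48. Local minima of B: B(-3)=378, B(3)=-1350.
So the global minimum of h is A(4) + B(3) + 1 = -48 − 1350 + 1 = -1397, attained at (4, 3).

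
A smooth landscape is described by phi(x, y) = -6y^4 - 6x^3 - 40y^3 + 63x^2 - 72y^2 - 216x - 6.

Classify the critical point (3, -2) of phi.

The mixed partial ∂²phi/∂x∂y is 0, so the Hessian at any point is diag(phi_xx, phi_yy) = diag(18(-2x + 7), -24(3y^2 + 10y + 6)).
At (3, -2): H = diag(18, 48).
Both eigenvalues are positive, so H is positive definite: a local minimum.

local minimum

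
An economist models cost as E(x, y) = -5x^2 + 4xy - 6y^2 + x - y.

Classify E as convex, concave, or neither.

E is quadratic, so its Hessian is the constant matrix H = [[-10, 4], [4, -12]].
det(H) = 104, tr(H) = -22.
det(H) > 0 and tr(H) < 0, so H is negative definite everywhere: concave.

concave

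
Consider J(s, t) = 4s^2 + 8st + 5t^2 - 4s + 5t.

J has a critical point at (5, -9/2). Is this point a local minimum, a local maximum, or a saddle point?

The Hessian of J is constant: H = [[8, 8], [8, 10]].
det(H) = 8·10 − 8² = 16.
det(H) > 0 and tr(H) = 18 > 0, so H is positive definite and the point is a local minimum.

local minimum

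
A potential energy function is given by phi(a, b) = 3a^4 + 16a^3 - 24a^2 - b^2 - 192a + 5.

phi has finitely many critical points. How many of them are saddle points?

2

phi separates as a function of a plus a function of b, so ∇phi=0 decouples.
∂phi/∂a = 12(a - 2)(a + 2)(a + 4) = 0 at a ∈ {-4, -2, 2}; ∂phi/∂b = -2b = 0 at b ∈ {0}.
The Hessian is diagonal: diag(phi_aa, phi_bb). Second derivatives: phi_aa(-4)=144, phi_aa(-2)=-96, phi_aa(2)=288; phi_bb(0)=-2.
Saddle points occur where the two diagonal entries have opposite signs: (-4, 0), (2, 0). Count: 2.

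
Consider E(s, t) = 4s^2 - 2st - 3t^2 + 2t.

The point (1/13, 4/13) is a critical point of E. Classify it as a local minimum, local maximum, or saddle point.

The Hessian of E is constant: H = [[8, -2], [-2, -6]].
det(H) = 8·(-6) − (-2)² = -52.
Since det(H) < 0, H is indefinite and the critical point is a saddle point.

saddle point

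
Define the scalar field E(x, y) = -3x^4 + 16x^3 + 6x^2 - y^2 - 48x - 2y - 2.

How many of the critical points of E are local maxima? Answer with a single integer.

2

E separates as a function of x plus a function of y, so ∇E=0 decouples.
∂E/∂x = -12(x - 4)(x - 1)(x + 1) = 0 at x ∈ {-1, 1, 4}; ∂E/∂y = -2(y + 1) = 0 at y ∈ {-1}.
The Hessian is diagonal: diag(E_xx, E_yy). Second derivatives: E_xx(-1)=-120, E_xx(1)=72, E_xx(4)=-180; E_yy(-1)=-2.
Local maxima occur where both diagonal entries negative: (-1, -1), (4, -1). Count: 2.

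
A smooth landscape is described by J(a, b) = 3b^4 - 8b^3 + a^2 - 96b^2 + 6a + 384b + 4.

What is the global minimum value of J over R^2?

J(a,b) separates as P(a) + Q(b) + 4, so its minimum is min P + min Q + 4.
P'(a) = 2a + 6 vanishes at a ∈ {-3}; Q'(b) = 12(b - 4)(b - 2)(b + 4) vanishes at b ∈ {-4, 2, 4}.
Local minima of P (where P''>0): P(-3)=-9. Local minima of Q: Q(-4)=-1792, Q(4)=256.
So the global minimum of J is P(-3) + Q(-4) + 4 = -9 − 1792 + 4 = -1797, attained at (-3, -4).

-1797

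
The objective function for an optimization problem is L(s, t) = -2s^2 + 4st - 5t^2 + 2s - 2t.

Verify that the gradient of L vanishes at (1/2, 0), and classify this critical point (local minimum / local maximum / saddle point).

local maximum

∇L = (-4s + 4t + 2, 4s - 10t - 2); substituting (1/2, 0) gives ∇L = (0, 0), so (1/2, 0) is indeed a critical point.
The Hessian of L is constant: H = [[-4, 4], [4, -10]].
det(H) = (-4)·(-10) − 4² = 24.
det(H) > 0 and tr(H) = -14 < 0, so H is negative definite and the point is a local maximum.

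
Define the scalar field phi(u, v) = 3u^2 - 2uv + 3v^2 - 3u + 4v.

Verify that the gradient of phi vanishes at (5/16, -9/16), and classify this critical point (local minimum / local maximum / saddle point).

∇phi = (6u - 2v - 3, -2u + 6v + 4); substituting (5/16, -9/16) gives ∇phi = (0, 0), so (5/16, -9/16) is indeed a critical point.
The Hessian of phi is constant: H = [[6, -2], [-2, 6]].
det(H) = 6·6 − (-2)² = 32.
det(H) > 0 and tr(H) = 12 > 0, so H is positive definite and the point is a local minimum.

local minimum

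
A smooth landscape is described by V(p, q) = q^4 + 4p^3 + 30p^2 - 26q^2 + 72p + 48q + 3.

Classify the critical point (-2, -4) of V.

The mixed partial ∂²V/∂p∂q is 0, so the Hessian at any point is diag(V_pp, V_qq) = diag(12(2p + 5), 4(3q^2 - 13)).
At (-2, -4): H = diag(12, 140).
Both eigenvalues are positive, so H is positive definite: a local minimum.

local minimum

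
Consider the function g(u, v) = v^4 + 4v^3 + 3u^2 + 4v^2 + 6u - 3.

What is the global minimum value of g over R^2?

-6

g(u,v) separates as P(u) + Q(v) − 3, so its minimum is min P + min Q − 3.
P'(u) = 6u + 6 vanishes at u ∈ {-1}; Q'(v) = 4v(v + 1)(v + 2) vanishes at v ∈ {-2, -1, 0}.
Local minima of P (where P''>0): P(-1)=-3. Local minima of Q: Q(-2)=0, Q(0)=0.
So the global minimum of g is P(-1) + Q(-2) − 3 = -3 + 0 − 3 = -6, attained at (-1, -2).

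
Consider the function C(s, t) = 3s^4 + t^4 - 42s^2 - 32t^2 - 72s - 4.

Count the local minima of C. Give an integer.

C separates as a function of s plus a function of t, so ∇C=0 decouples.
∂C/∂s = 12(s - 3)(s + 1)(s + 2) = 0 at s ∈ {-2, -1, 3}; ∂C/∂t = 4t(t - 4)(t + 4) = 0 at t ∈ {-4, 0, 4}.
The Hessian is diagonal: diag(C_ss, C_tt). Second derivatives: C_ss(-2)=60, C_ss(-1)=-48, C_ss(3)=240; C_tt(-4)=128, C_tt(0)=-64, C_tt(4)=128.
Local minima occur where both diagonal entries positive: (-2, -4), (-2, 4), (3, -4), (3, 4). Count: 4.

4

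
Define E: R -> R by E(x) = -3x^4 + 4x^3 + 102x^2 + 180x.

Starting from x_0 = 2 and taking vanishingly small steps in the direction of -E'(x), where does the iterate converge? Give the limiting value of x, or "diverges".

E'(x) = -12(x - 5)(x + 1)(x + 3), so E'(2) = 540.
Gradient descent moves in the -E' direction, i.e. x is decreasing.
The nearest critical point in that direction is x = -1, where E'' = 144 > 0 (a local minimum). The iterate converges there.

-1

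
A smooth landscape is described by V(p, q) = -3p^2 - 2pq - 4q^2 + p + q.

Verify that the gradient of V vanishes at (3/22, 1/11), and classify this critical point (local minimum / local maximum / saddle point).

local maximum

∇V = (-6p - 2q + 1, -2p - 8q + 1); substituting (3/22, 1/11) gives ∇V = (0, 0), so (3/22, 1/11) is indeed a critical point.
The Hessian of V is constant: H = [[-6, -2], [-2, -8]].
det(H) = (-6)·(-8) − (-2)² = 44.
det(H) > 0 and tr(H) = -14 < 0, so H is negative definite and the point is a local maximum.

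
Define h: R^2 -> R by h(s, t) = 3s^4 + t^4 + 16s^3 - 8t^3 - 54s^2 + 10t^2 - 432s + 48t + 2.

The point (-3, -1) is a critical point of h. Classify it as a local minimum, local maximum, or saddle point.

The mixed partial ∂²h/∂s∂t is 0, so the Hessian at any point is diag(h_ss, h_tt) = diag(12(3s^2 + 8s - 9), 4(3t^2 - 12t + 5)).
At (-3, -1): H = diag(-72, 80).
The eigenvalues have opposite signs, so H is indefinite: a saddle point.

saddle point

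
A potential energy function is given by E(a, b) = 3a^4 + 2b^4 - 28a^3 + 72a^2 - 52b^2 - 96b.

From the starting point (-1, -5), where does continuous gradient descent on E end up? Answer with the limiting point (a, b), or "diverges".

E is separable, so gradient descent decouples: a follows -∂E/∂a, b follows -∂E/∂b.
∂E/∂a = 12a(a - 4)(a - 3); at a=-1 this is -240, so a increases.
∂E/∂b = 8(b - 4)(b + 1)(b + 3); at b=-5 this is -576, so b increases.
a converges to its nearest critical value 0 (a local min of the a-part); b converges to -3. The iterate converges to (0, -3).

(0, -3)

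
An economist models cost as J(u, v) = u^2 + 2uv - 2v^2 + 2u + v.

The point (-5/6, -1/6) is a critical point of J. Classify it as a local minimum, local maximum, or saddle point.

saddle point

The Hessian of J is constant: H = [[2, 2], [2, -4]].
det(H) = 2·(-4) − 2² = -12.
Since det(H) < 0, H is indefinite and the critical point is a saddle point.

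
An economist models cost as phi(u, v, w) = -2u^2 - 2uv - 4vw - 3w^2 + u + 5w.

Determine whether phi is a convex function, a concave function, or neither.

neither

phi is quadratic, so its Hessian is the constant matrix H = [[-4, -2, 0], [-2, 0, -4], [0, -4, -6]].
Leading principal minors: -4, -4, 88.
Neither pattern holds ⇒ H is indefinite ⇒ neither convex nor concave.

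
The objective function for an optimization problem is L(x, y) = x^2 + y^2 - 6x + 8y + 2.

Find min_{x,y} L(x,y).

L(x,y) separates as P(x) + Q(y) + 2, so its minimum is min P + min Q + 2.
P'(x) = 2x - 6 vanishes at x ∈ {3}; Q'(y) = 2y + 8 vanishes at y ∈ {-4}.
Local minima of P (where P''>0): P(3)=-9. Local minima of Q: Q(-4)=-16.
So the global minimum of L is P(3) + Q(-4) + 2 = -9 − 16 + 2 = -23, attained at (3, -4).

-23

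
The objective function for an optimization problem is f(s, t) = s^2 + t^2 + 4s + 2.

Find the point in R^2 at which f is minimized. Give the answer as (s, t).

f(s,t) separates as P(s) + Q(t) + 2, so its minimum is min P + min Q + 2.
P'(s) = 2s + 4 vanishes at s ∈ {-2}; Q'(t) = 2t vanishes at t ∈ {0}.
Local minima of P (where P''>0): P(-2)=-4. Local minima of Q: Q(0)=0.
So the global minimum of f is P(-2) + Q(0) + 2 = -4 + 0 + 2 = -2, attained at (-2, 0).

(-2, 0)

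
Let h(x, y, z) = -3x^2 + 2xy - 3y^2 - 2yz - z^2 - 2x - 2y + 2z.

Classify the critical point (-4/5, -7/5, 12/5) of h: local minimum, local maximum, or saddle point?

local maximum

The Hessian is constant: H = [[-6, 2, 0], [2, -6, -2], [0, -2, -2]].
Leading principal minors: Δ₁ = -6, Δ₂ = 32, Δ₃ = -40.
The minors alternate sign starting negative (−, +, −), so H is negative definite: a local maximum.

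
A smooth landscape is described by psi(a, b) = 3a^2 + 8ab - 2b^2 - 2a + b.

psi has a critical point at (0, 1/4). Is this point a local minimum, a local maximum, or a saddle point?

saddle point

The Hessian of psi is constant: H = [[6, 8], [8, -4]].
det(H) = 6·(-4) − 8² = -88.
Since det(H) < 0, H is indefinite and the critical point is a saddle point.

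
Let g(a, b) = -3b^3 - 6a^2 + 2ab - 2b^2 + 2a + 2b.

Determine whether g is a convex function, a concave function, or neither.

neither

The term -3b^3 is cubic, so the Hessian is not constant.
∂²g/∂b² = -18b - 4, which takes both signs as b varies (negative for sufficiently large b). A diagonal entry of the Hessian changing sign means the Hessian is neither positive- nor negative-semidefinite on all of R^2.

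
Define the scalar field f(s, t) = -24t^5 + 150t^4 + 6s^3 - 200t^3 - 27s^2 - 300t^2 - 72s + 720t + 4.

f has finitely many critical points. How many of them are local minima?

f separates as a function of s plus a function of t, so ∇f=0 decouples.
∂f/∂s = 18(s - 4)(s + 1) = 0 at s ∈ {-1, 4}; ∂f/∂t = -120(t - 3)(t - 2)(t - 1)(t + 1) = 0 at t ∈ {-1, 1, 2, 3}.
The Hessian is diagonal: diag(f_ss, f_tt). Second derivatives: f_ss(-1)=-90, f_ss(4)=90; f_tt(-1)=2880, f_tt(1)=-480, f_tt(2)=360, f_tt(3)=-960.
Local minima occur where both diagonal entries positive: (4, -1), (4, 2). Count: 2.

2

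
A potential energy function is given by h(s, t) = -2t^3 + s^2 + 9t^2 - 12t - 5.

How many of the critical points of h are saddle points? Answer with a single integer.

1

h separates as a function of s plus a function of t, so ∇h=0 decouples.
∂h/∂s = 2s = 0 at s ∈ {0}; ∂h/∂t = -6(t - 2)(t - 1) = 0 at t ∈ {1, 2}.
The Hessian is diagonal: diag(h_ss, h_tt). Second derivatives: h_ss(0)=2; h_tt(1)=6, h_tt(2)=-6.
Saddle points occur where the two diagonal entries have opposite signs: (0, 2). Count: 1.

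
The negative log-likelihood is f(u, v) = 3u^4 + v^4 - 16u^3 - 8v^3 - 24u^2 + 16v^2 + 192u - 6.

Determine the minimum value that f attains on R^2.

f(u,v) separates as P(u) + Q(v) − 6, so its minimum is min P + min Q − 6.
P'(u) = 12(u - 4)(u - 2)(u + 2) vanishes at u ∈ {-2, 2, 4}; Q'(v) = 4v(v - 4)(v - 2) vanishes at v ∈ {0, 2, 4}.
Local minima of P (where P''>0): P(-2)=-304, P(4)=128. Local minima of Q: Q(0)=0, Q(4)=0.
So the global minimum of f is P(-2) + Q(0) − 6 = -304 + 0 − 6 = -310, attained at (-2, 0).

-310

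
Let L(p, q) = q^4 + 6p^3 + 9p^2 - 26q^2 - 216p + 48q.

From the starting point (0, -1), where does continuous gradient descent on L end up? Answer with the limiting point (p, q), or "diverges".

L is separable, so gradient descent decouples: p follows -∂L/∂p, q follows -∂L/∂q.
∂L/∂p = 18(p - 3)(p + 4); at p=0 this is -216, so p increases.
∂L/∂q = 4(q - 3)(q - 1)(q + 4); at q=-1 this is 96, so q decreases.
p converges to its nearest critical value 3 (a local min of the p-part); q converges to -4. The iterate converges to (3, -4).

(3, -4)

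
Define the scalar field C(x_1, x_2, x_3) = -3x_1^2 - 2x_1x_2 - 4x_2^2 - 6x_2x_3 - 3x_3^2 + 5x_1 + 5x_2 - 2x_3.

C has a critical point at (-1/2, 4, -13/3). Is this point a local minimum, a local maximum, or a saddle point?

The Hessian is constant: H = [[-6, -2, 0], [-2, -8, -6], [0, -6, -6]].
Leading principal minors: Δ₁ = -6, Δ₂ = 44, Δ₃ = -48.
The minors alternate sign starting negative (−, +, −), so H is negative definite: a local maximum.

local maximum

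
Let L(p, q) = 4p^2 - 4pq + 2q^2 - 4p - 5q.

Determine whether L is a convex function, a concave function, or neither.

convex

L is quadratic, so its Hessian is the constant matrix H = [[8, -4], [-4, 4]].
det(H) = 16, tr(H) = 12.
det(H) > 0 and tr(H) > 0, so H is positive definite everywhere: convex.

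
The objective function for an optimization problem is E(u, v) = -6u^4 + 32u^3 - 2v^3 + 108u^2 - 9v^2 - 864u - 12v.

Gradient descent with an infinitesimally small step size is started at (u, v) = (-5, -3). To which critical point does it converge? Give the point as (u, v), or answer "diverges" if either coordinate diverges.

E is separable, so gradient descent decouples: u follows -∂E/∂u, v follows -∂E/∂v.
∂E/∂u = -24(u - 4)(u - 3)(u + 3); at u=-5 this is 3456, so u decreases.
∂E/∂v = -6(v + 1)(v + 2); at v=-3 this is -12, so v increases.
The u-coordinate has no critical point in that direction and runs off to infinity.

diverges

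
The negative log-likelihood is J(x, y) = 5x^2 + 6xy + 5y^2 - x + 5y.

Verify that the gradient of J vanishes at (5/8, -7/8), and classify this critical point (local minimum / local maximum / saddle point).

local minimum

∇J = (10x + 6y - 1, 6x + 10y + 5); substituting (5/8, -7/8) gives ∇J = (0, 0), so (5/8, -7/8) is indeed a critical point.
The Hessian of J is constant: H = [[10, 6], [6, 10]].
det(H) = 10·10 − 6² = 64.
det(H) > 0 and tr(H) = 20 > 0, so H is positive definite and the point is a local minimum.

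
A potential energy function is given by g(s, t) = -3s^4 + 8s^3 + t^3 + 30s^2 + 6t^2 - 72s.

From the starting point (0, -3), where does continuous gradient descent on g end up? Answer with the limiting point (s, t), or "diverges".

(1, 0)

g is separable, so gradient descent decouples: s follows -∂g/∂s, t follows -∂g/∂t.
∂g/∂s = -12(s - 3)(s - 1)(s + 2); at s=0 this is -72, so s increases.
∂g/∂t = 3t(t + 4); at t=-3 this is -9, so t increases.
s converges to its nearest critical value 1 (a local min of the s-part); t converges to 0. The iterate converges to (1, 0).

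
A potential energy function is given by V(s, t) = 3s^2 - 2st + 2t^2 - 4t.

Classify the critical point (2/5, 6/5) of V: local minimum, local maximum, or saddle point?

The Hessian of V is constant: H = [[6, -2], [-2, 4]].
det(H) = 6·4 − (-2)² = 20.
det(H) > 0 and tr(H) = 10 > 0, so H is positive definite and the point is a local minimum.

local minimum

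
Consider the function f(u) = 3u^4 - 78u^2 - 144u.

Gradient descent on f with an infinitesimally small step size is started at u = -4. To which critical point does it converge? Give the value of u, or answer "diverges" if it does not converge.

-3

f'(u) = 12(u - 4)(u + 1)(u + 3), so f'(-4) = -288.
Gradient descent moves in the -f' direction, i.e. u is increasing.
The nearest critical point in that direction is u = -3, where f'' = 168 > 0 (a local minimum). The iterate converges there.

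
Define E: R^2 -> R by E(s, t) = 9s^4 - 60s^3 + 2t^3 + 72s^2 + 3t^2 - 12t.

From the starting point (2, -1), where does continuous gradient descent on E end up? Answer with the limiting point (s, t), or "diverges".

(4, 1)

E is separable, so gradient descent decouples: s follows -∂E/∂s, t follows -∂E/∂t.
∂E/∂s = 36s(s - 4)(s - 1); at s=2 this is -144, so s increases.
∂E/∂t = 6(t - 1)(t + 2); at t=-1 this is -12, so t increases.
s converges to its nearest critical value 4 (a local min of the s-part); t converges to 1. The iterate converges to (4, 1).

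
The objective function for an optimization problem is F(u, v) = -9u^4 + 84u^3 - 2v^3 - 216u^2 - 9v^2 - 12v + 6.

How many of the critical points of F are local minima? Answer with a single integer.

1

F separates as a function of u plus a function of v, so ∇F=0 decouples.
∂F/∂u = -36u(u - 4)(u - 3) = 0 at u ∈ {0, 3, 4}; ∂F/∂v = -6(v + 1)(v + 2) = 0 at v ∈ {-2, -1}.
The Hessian is diagonal: diag(F_uu, F_vv). Second derivatives: F_uu(0)=-432, F_uu(3)=108, F_uu(4)=-144; F_vv(-2)=6, F_vv(-1)=-6.
Local minima occur where both diagonal entries positive: (3, -2). Count: 1.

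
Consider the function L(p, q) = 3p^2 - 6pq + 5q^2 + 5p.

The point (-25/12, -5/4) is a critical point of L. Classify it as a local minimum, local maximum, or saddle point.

local minimum

The Hessian of L is constant: H = [[6, -6], [-6, 10]].
det(H) = 6·10 − (-6)² = 24.
det(H) > 0 and tr(H) = 16 > 0, so H is positive definite and the point is a local minimum.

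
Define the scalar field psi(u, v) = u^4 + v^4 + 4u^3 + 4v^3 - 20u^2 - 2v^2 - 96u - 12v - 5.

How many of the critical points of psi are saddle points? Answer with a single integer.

4

psi separates as a function of u plus a function of v, so ∇psi=0 decouples.
∂psi/∂u = 4(u - 3)(u + 2)(u + 4) = 0 at u ∈ {-4, -2, 3}; ∂psi/∂v = 4(v - 1)(v + 1)(v + 3) = 0 at v ∈ {-3, -1, 1}.
The Hessian is diagonal: diag(psi_uu, psi_vv). Second derivatives: psi_uu(-4)=56, psi_uu(-2)=-40, psi_uu(3)=140; psi_vv(-3)=32, psi_vv(-1)=-16, psi_vv(1)=32.
Saddle points occur where the two diagonal entries have opposite signs: (-4, -1), (-2, -3), (-2, 1), (3, -1). Count: 4.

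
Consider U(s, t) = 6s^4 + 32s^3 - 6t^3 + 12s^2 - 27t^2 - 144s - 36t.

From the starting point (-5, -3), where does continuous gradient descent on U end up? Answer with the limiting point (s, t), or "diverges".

(-3, -2)

U is separable, so gradient descent decouples: s follows -∂U/∂s, t follows -∂U/∂t.
∂U/∂s = 24(s - 1)(s + 2)(s + 3); at s=-5 this is -864, so s increases.
∂U/∂t = -18(t + 1)(t + 2); at t=-3 this is -36, so t increases.
s converges to its nearest critical value -3 (a local min of the s-part); t converges to -2. The iterate converges to (-3, -2).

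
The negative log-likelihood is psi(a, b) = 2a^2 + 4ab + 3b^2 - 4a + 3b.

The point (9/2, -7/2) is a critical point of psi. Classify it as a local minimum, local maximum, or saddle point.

local minimum

The Hessian of psi is constant: H = [[4, 4], [4, 6]].
det(H) = 4·6 − 4² = 8.
det(H) > 0 and tr(H) = 10 > 0, so H is positive definite and the point is a local minimum.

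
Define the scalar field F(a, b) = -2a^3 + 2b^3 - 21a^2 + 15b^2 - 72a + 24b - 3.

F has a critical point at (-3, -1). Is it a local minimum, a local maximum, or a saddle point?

saddle point

The mixed partial ∂²F/∂a∂b is 0, so the Hessian at any point is diag(F_aa, F_bb) = diag(-6(2a + 7), 6(2b + 5)).
At (-3, -1): H = diag(-6, 18).
The eigenvalues have opposite signs, so H is indefinite: a saddle point.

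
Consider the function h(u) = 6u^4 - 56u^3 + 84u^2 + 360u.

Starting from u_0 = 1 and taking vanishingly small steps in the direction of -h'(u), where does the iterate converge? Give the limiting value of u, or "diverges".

-1

h'(u) = 24(u - 5)(u - 3)(u + 1), so h'(1) = 384.
Gradient descent moves in the -h' direction, i.e. u is decreasing.
The nearest critical point in that direction is u = -1, where h'' = 576 > 0 (a local minimum). The iterate converges there.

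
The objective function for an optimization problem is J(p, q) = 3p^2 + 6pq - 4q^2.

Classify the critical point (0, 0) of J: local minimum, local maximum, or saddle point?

saddle point

The Hessian of J is constant: H = [[6, 6], [6, -8]].
det(H) = 6·(-8) − 6² = -84.
Since det(H) < 0, H is indefinite and the critical point is a saddle point.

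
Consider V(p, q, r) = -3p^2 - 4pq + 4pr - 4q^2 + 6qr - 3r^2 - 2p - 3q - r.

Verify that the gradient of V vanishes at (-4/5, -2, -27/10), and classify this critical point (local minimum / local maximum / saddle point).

local maximum

∇V = (-6p - 4q + 4r - 2, -4p - 8q + 6r - 3, 4p + 6q - 6r - 1); substituting (-4/5, -2, -27/10) gives ∇V = (0, 0, 0), so (-4/5, -2, -27/10) is indeed a critical point.
The Hessian is constant: H = [[-6, -4, 4], [-4, -8, 6], [4, 6, -6]].
Leading principal minors: Δ₁ = -6, Δ₂ = 32, Δ₃ = -40.
The minors alternate sign starting negative (−, +, −), so H is negative definite: a local maximum.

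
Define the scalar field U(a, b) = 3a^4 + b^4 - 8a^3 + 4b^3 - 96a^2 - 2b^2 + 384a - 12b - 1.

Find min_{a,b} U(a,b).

U(a,b) separates as P(a) + Q(b) − 1, so its minimum is min P + min Q − 1.
P'(a) = 12(a - 4)(a - 2)(a + 4) vanishes at a ∈ {-4, 2, 4}; Q'(b) = 4(b - 1)(b + 1)(b + 3) vanishes at b ∈ {-3, -1, 1}.
Local minima of P (where P''>0): P(-4)=-1792, P(4)=256. Local minima of Q: Q(-3)=-9, Q(1)=-9.
So the global minimum of U is P(-4) + Q(-3) − 1 = -1792 − 9 − 1 = -1802, attained at (-4, -3).

-1802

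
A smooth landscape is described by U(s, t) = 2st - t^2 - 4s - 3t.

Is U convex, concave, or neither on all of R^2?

neither

U is quadratic, so its Hessian is the constant matrix H = [[0, 2], [2, -2]].
det(H) = -4, tr(H) = -2.
det(H) < 0, so H is indefinite: neither convex nor concave.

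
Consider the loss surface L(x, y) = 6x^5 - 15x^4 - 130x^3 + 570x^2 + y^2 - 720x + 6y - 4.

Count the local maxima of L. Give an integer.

0

L separates as a function of x plus a function of y, so ∇L=0 decouples.
∂L/∂x = 30(x - 3)(x - 2)(x - 1)(x + 4) = 0 at x ∈ {-4, 1, 2, 3}; ∂L/∂y = 2(y + 3) = 0 at y ∈ {-3}.
The Hessian is diagonal: diag(L_xx, L_yy). Second derivatives: L_xx(-4)=-6300, L_xx(1)=300, L_xx(2)=-180, L_xx(3)=420; L_yy(-3)=2.
Local maxima occur where both diagonal entries negative: none. Count: 0.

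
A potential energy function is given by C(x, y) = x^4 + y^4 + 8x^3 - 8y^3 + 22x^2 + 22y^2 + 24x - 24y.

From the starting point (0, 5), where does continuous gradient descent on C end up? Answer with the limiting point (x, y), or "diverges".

C is separable, so gradient descent decouples: x follows -∂C/∂x, y follows -∂C/∂y.
∂C/∂x = 4(x + 1)(x + 2)(x + 3); at x=0 this is 24, so x decreases.
∂C/∂y = 4(y - 3)(y - 2)(y - 1); at y=5 this is 96, so y decreases.
x converges to its nearest critical value -1 (a local min of the x-part); y converges to 3. The iterate converges to (-1, 3).

(-1, 3)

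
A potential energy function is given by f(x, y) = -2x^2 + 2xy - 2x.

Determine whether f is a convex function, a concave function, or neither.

f is quadratic, so its Hessian is the constant matrix H = [[-4, 2], [2, 0]].
det(H) = -4, tr(H) = -4.
det(H) < 0, so H is indefinite: neither convex nor concave.

neither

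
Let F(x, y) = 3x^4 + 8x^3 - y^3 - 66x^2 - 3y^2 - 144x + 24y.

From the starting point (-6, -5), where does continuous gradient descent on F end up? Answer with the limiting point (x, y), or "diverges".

F is separable, so gradient descent decouples: x follows -∂F/∂x, y follows -∂F/∂y.
∂F/∂x = 12(x - 3)(x + 1)(x + 4); at x=-6 this is -1080, so x increases.
∂F/∂y = -3(y - 2)(y + 4); at y=-5 this is -21, so y increases.
x converges to its nearest critical value -4 (a local min of the x-part); y converges to -4. The iterate converges to (-4, -4).

(-4, -4)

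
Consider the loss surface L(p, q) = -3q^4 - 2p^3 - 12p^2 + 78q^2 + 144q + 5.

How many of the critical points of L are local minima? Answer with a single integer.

L separates as a function of p plus a function of q, so ∇L=0 decouples.
∂L/∂p = -6p(p + 4) = 0 at p ∈ {-4, 0}; ∂L/∂q = -12(q - 4)(q + 1)(q + 3) = 0 at q ∈ {-3, -1, 4}.
The Hessian is diagonal: diag(L_pp, L_qq). Second derivatives: L_pp(-4)=24, L_pp(0)=-24; L_qq(-3)=-168, L_qq(-1)=120, L_qq(4)=-420.
Local minima occur where both diagonal entries positive: (-4, -1). Count: 1.

1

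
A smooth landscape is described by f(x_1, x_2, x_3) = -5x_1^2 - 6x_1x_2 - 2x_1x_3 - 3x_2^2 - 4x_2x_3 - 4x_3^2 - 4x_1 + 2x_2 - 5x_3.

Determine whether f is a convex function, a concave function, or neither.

f is quadratic, so its Hessian is the constant matrix H = [[-10, -6, -2], [-6, -6, -4], [-2, -4, -8]].
Leading principal minors: -10, 24, -104.
Signs alternate −, +, − ⇒ H ≺ 0 ⇒ concave.

concave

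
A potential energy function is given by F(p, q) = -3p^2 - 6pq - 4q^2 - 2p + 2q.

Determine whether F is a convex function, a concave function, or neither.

concave

F is quadratic, so its Hessian is the constant matrix H = [[-6, -6], [-6, -8]].
det(H) = 12, tr(H) = -14.
det(H) > 0 and tr(H) < 0, so H is negative definite everywhere: concave.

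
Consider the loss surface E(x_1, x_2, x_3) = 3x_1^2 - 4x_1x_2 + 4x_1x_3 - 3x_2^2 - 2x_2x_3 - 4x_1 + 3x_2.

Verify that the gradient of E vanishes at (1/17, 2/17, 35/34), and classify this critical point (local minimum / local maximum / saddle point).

∇E = (6x_1 - 4x_2 + 4x_3 - 4, -4x_1 - 6x_2 - 2x_3 + 3, 4x_1 - 2x_2); substituting (1/17, 2/17, 35/34) gives ∇E = (0, 0, 0), so (1/17, 2/17, 35/34) is indeed a critical point.
The Hessian is constant: H = [[6, -4, 4], [-4, -6, -2], [4, -2, 0]].
Leading principal minors: Δ₁ = 6, Δ₂ = -52, Δ₃ = 136.
The minors fit neither the all-positive nor the alternating-sign pattern, so H is indefinite: a saddle point.

saddle point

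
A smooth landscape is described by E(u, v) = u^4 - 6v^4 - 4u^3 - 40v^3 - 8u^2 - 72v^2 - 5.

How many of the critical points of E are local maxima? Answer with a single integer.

2

E separates as a function of u plus a function of v, so ∇E=0 decouples.
∂E/∂u = 4u(u - 4)(u + 1) = 0 at u ∈ {-1, 0, 4}; ∂E/∂v = -24v(v + 2)(v + 3) = 0 at v ∈ {-3, -2, 0}.
The Hessian is diagonal: diag(E_uu, E_vv). Second derivatives: E_uu(-1)=20, E_uu(0)=-16, E_uu(4)=80; E_vv(-3)=-72, E_vv(-2)=48, E_vv(0)=-144.
Local maxima occur where both diagonal entries negative: (0, -3), (0, 0). Count: 2.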